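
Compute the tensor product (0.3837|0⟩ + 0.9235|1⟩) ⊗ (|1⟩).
0.3837|01⟩ + 0.9235|11⟩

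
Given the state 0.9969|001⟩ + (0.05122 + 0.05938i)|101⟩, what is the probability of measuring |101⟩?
0.006149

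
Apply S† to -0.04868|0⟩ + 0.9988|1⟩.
-0.04868|0⟩ - 0.9988i|1⟩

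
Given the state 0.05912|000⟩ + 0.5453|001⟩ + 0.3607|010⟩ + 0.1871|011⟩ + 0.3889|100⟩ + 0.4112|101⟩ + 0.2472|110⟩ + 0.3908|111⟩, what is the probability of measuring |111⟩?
0.1527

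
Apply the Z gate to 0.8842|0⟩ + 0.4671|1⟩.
0.8842|0⟩ - 0.4671|1⟩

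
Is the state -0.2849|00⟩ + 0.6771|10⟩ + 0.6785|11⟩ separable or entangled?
Entangled

Writing the state as a|00⟩ + b|01⟩ + c|10⟩ + d|11⟩, it is a product state iff ad − bc = 0.
Here (a, b, c, d) = (-0.2849, 0, 0.6771, 0.6785): ad − bc = (-0.2849)(0.6785) − (0)(0.6771) = -0.1933 ≠ 0, so the state is entangled.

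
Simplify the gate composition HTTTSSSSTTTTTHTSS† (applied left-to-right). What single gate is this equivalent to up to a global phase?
T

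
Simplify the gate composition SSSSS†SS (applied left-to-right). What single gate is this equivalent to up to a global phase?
S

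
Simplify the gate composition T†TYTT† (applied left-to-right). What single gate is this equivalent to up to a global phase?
Y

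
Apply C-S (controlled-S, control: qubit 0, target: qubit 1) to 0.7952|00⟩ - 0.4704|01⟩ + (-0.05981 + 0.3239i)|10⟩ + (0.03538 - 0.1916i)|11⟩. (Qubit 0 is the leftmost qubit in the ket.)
0.7952|00⟩ - 0.4704|01⟩ + (-0.05981 + 0.3239i)|10⟩ + (0.1916 + 0.03538i)|11⟩

C-S leaves the control-|0⟩ kets |00⟩, |01⟩ unchanged and applies S to qubit 1 on the control-|1⟩ pair (|10⟩, |11⟩).
S = [[1, 0], [0, i]].
With a = amp(|10⟩) = (-0.05981 + 0.3239i) and b = amp(|11⟩) = (0.03538 - 0.1916i):
new amp(|10⟩) = (1)·a = (-0.05981 + 0.3239i)
new amp(|11⟩) = (i)·b = (0.1916 + 0.03538i)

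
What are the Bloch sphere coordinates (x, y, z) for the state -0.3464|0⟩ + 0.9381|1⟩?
(-0.6499, 0, -0.76)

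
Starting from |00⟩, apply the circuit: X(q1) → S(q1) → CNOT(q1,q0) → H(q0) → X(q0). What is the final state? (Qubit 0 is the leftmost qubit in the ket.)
-(1/√2)i|01⟩ + (1/√2)i|11⟩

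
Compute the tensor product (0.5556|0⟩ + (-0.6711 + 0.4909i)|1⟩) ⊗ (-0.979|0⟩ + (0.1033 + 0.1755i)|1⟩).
-0.5439|00⟩ + (0.05739 + 0.09751i)|01⟩ + (0.657 - 0.4806i)|10⟩ + (-0.1555 - 0.06707i)|11⟩

amp(|b₁b₂…⟩) = product of the factor amplitudes for bits b₁, b₂, …; only kets whose every factor amplitude is nonzero survive.
|00⟩: (0.5556)(-0.979) = -0.5439
|01⟩: (0.5556)(0.1033 + 0.1755i) = (0.05739 + 0.09751i)
|10⟩: (-0.6711 + 0.4909i)(-0.979) = (0.657 - 0.4806i)
|11⟩: (-0.6711 + 0.4909i)(0.1033 + 0.1755i) = (-0.1555 - 0.06707i)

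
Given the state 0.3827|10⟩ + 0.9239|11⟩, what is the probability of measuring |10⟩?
0.1465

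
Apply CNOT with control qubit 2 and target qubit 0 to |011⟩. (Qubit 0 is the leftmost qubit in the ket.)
|111⟩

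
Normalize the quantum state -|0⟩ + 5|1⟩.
-0.1961|0⟩ + 0.9806|1⟩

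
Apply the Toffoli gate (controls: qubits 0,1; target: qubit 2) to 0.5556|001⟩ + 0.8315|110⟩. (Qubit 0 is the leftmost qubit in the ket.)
0.5556|001⟩ + 0.8315|111⟩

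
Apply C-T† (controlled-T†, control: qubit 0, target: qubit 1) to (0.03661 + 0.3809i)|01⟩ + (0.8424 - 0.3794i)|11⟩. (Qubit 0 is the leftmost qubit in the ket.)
(0.03661 + 0.3809i)|01⟩ + (0.3274 - 0.8639i)|11⟩

C-T† leaves the control-|0⟩ kets |00⟩, |01⟩ unchanged and applies T† to qubit 1 on the control-|1⟩ pair (|10⟩, |11⟩).
T† = [[1, 0], [0, (1/√2 - (1/√2)i)]].
With a = amp(|10⟩) = 0 and b = amp(|11⟩) = (0.8424 - 0.3794i):
new amp(|10⟩) = (1)·a = 0
new amp(|11⟩) = (1/√2 - (1/√2)i)·b = (0.3274 - 0.8639i)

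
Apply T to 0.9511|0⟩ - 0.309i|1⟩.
0.9511|0⟩ + (0.2185 - 0.2185i)|1⟩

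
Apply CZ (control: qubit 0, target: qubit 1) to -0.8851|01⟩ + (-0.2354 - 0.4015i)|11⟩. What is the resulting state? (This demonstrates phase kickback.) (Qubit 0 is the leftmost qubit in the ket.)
-0.8851|01⟩ + (0.2354 + 0.4015i)|11⟩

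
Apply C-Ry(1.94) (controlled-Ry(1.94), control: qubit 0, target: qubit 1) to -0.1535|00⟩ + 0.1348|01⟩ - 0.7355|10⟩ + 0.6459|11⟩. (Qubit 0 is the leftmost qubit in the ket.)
-0.1535|00⟩ + 0.1348|01⟩ - 0.9486|10⟩ - 0.2416|11⟩

C-Ry(1.94) leaves the control-|0⟩ kets |00⟩, |01⟩ unchanged and applies Ry(1.94) to qubit 1 on the control-|1⟩ pair (|10⟩, |11⟩).
Ry(1.94) = [[cos(θ/2), −sin(θ/2)], [sin(θ/2), cos(θ/2)]]; θ = 1.94, cos(θ/2) ≈ 0.5653, sin(θ/2) ≈ 0.824886.
With a = amp(|10⟩) = -0.7355 and b = amp(|11⟩) = 0.6459:
new amp(|10⟩) = (0.5653)·a + (-0.824886)·b = -0.9486
new amp(|11⟩) = (0.824886)·a + (0.5653)·b = -0.2416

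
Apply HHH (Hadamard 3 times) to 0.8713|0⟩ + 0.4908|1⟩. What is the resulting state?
0.9632|0⟩ + 0.2691|1⟩

H² = I, so H^3 = H: a single Hadamard. With (a, b) = (0.8713, 0.4908), H gives ((a + b)/√2, (a − b)/√2) = (0.9632, 0.2691).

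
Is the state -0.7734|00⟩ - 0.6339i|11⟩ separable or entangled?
Entangled

Writing the state as a|00⟩ + b|01⟩ + c|10⟩ + d|11⟩, it is a product state iff ad − bc = 0.
Here (a, b, c, d) = (-0.7734, 0, 0, -0.6339i): ad − bc = (-0.7734)(-0.6339i) − (0)(0) = 0.4903i ≠ 0, so the state is entangled.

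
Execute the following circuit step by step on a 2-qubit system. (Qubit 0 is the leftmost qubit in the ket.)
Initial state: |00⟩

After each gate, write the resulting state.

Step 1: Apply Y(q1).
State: i|01⟩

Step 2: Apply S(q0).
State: i|01⟩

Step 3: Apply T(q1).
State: (-1/√2 + (1/√2)i)|01⟩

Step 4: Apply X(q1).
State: (-1/√2 + (1/√2)i)|00⟩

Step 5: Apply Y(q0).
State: (-1/√2 - (1/√2)i)|10⟩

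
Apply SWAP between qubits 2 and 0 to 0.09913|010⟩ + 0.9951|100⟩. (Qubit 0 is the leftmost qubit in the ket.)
0.9951|001⟩ + 0.09913|010⟩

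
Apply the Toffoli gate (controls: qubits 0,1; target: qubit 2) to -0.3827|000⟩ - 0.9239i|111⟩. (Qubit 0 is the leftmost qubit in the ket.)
-0.3827|000⟩ - 0.9239i|110⟩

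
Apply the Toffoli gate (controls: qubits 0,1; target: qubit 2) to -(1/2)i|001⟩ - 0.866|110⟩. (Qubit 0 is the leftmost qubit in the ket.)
-(1/2)i|001⟩ - 0.866|111⟩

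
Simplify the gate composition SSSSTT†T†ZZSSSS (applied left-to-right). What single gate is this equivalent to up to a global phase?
T†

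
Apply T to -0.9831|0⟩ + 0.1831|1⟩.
-0.9831|0⟩ + (0.1295 + 0.1295i)|1⟩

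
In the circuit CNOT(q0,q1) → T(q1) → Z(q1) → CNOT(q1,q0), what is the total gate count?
4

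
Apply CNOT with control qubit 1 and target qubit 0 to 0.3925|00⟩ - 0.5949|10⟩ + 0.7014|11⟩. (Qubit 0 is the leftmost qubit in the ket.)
0.3925|00⟩ + 0.7014|01⟩ - 0.5949|10⟩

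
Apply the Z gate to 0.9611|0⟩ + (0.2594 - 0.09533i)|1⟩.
0.9611|0⟩ + (-0.2594 + 0.09533i)|1⟩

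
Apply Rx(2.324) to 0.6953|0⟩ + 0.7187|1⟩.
(0.2764 - 0.6595i)|0⟩ + (0.2857 - 0.638i)|1⟩

Rx(2.324) = [[cos(θ/2), −i·sin(θ/2)], [−i·sin(θ/2), cos(θ/2)]]; θ = 2.324, cos(θ/2) ≈ 0.397505, sin(θ/2) ≈ 0.9176.
With a = amp(|0⟩) = 0.6953 and b = amp(|1⟩) = 0.7187:
new amp(|0⟩) = (0.397505)·a + (-0.9176i)·b = (0.2764 - 0.6595i)
new amp(|1⟩) = (-0.9176i)·a + (0.397505)·b = (0.2857 - 0.638i)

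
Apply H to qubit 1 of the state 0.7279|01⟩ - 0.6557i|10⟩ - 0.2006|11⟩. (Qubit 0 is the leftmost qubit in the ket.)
0.5147|00⟩ - 0.5147|01⟩ + (-0.1418 - 0.4636i)|10⟩ + (0.1418 - 0.4636i)|11⟩

H on qubit 1 mixes each pair of kets that differ only in qubit 1: amplitudes (a, b) of (|…0…⟩, |…1…⟩) become ((a + b)/√2, (a − b)/√2). Kets absent from the input have amplitude 0.
(|00⟩, |01⟩): (a, b) = (0, 0.7279) → (0.5147, -0.5147)
(|10⟩, |11⟩): (a, b) = (-0.6557i, -0.2006) → ((-0.1418 - 0.4636i), (0.1418 - 0.4636i))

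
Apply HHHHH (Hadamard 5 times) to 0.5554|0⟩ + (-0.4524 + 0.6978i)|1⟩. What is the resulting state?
(0.07283 + 0.4934i)|0⟩ + (0.7126 - 0.4934i)|1⟩

H² = I, so H^5 = H: a single Hadamard. With (a, b) = (0.5554, (-0.4524 + 0.6978i)), H gives ((a + b)/√2, (a − b)/√2) = ((0.07283 + 0.4934i), (0.7126 - 0.4934i)).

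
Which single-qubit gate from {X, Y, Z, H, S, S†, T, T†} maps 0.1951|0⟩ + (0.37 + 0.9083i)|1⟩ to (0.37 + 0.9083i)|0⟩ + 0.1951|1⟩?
X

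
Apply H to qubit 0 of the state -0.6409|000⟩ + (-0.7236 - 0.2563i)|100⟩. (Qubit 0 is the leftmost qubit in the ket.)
(-0.9648 - 0.1812i)|000⟩ + (0.05848 + 0.1812i)|100⟩

H on qubit 0 mixes each pair of kets that differ only in qubit 0: amplitudes (a, b) of (|…0…⟩, |…1…⟩) become ((a + b)/√2, (a − b)/√2). Kets absent from the input have amplitude 0.
(|000⟩, |100⟩): (a, b) = (-0.6409, (-0.7236 - 0.2563i)) → ((-0.9648 - 0.1812i), (0.05848 + 0.1812i))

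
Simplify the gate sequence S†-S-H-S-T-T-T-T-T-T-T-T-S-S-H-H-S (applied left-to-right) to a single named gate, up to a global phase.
H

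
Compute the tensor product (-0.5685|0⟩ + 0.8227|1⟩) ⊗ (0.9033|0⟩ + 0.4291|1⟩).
-0.5135|00⟩ - 0.2439|01⟩ + 0.7431|10⟩ + 0.353|11⟩

amp(|b₁b₂…⟩) = product of the factor amplitudes for bits b₁, b₂, …; only kets whose every factor amplitude is nonzero survive.
|00⟩: (-0.5685)(0.9033) = -0.5135
|01⟩: (-0.5685)(0.4291) = -0.2439
|10⟩: (0.8227)(0.9033) = 0.7431
|11⟩: (0.8227)(0.4291) = 0.353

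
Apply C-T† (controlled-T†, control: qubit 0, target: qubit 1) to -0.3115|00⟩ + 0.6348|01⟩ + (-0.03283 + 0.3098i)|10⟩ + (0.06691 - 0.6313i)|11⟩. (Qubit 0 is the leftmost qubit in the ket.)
-0.3115|00⟩ + 0.6348|01⟩ + (-0.03283 + 0.3098i)|10⟩ + (-0.3991 - 0.4937i)|11⟩

C-T† leaves the control-|0⟩ kets |00⟩, |01⟩ unchanged and applies T† to qubit 1 on the control-|1⟩ pair (|10⟩, |11⟩).
T† = [[1, 0], [0, (1/√2 - (1/√2)i)]].
With a = amp(|10⟩) = (-0.03283 + 0.3098i) and b = amp(|11⟩) = (0.06691 - 0.6313i):
new amp(|10⟩) = (1)·a = (-0.03283 + 0.3098i)
new amp(|11⟩) = (1/√2 - (1/√2)i)·b = (-0.3991 - 0.4937i)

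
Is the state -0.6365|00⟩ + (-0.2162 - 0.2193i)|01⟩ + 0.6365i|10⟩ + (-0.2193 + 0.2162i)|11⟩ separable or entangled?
Separable

Writing the state as a|00⟩ + b|01⟩ + c|10⟩ + d|11⟩, it is a product state iff ad − bc = 0.
Here (a, b, c, d) = (-0.6365, (-0.2162 - 0.2193i), 0.6365i, (-0.2193 + 0.2162i)): ad − bc = (-0.6365)(-0.2193 + 0.2162i) − (-0.2162 - 0.2193i)(0.6365i) = 0, so the state is separable.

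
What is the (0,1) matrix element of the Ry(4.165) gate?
-0.8719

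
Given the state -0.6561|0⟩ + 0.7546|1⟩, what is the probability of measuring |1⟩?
0.5694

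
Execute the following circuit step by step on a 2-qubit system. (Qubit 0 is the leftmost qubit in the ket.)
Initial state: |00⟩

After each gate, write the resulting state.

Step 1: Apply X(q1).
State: |01⟩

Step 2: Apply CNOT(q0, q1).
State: |01⟩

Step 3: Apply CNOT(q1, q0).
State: |11⟩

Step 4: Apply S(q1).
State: i|11⟩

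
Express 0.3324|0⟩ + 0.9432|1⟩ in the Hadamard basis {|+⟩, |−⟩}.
0.902|+⟩ - 0.4319|−⟩

With |ψ⟩ = α|0⟩ + β|1⟩, the Hadamard-basis coefficients are ⟨+|ψ⟩ = (α + β)/√2 and ⟨−|ψ⟩ = (α − β)/√2.
Here α = 0.3324, β = 0.9432: (α + β)/√2 = 0.902, (α − β)/√2 = -0.4319.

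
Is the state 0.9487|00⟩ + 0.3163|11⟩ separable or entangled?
Entangled

Writing the state as a|00⟩ + b|01⟩ + c|10⟩ + d|11⟩, it is a product state iff ad − bc = 0.
Here (a, b, c, d) = (0.9487, 0, 0, 0.3163): ad − bc = (0.9487)(0.3163) − (0)(0) = 0.3001 ≠ 0, so the state is entangled.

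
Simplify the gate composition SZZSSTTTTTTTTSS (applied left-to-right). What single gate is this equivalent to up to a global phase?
S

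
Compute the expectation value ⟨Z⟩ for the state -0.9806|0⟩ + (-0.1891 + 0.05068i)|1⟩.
0.9232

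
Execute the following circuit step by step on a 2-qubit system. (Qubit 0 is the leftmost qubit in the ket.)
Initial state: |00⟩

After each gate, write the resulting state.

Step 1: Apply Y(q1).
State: i|01⟩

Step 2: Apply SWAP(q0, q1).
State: i|10⟩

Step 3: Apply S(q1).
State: i|10⟩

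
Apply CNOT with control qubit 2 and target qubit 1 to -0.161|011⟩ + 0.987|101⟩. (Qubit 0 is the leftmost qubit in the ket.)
-0.161|001⟩ + 0.987|111⟩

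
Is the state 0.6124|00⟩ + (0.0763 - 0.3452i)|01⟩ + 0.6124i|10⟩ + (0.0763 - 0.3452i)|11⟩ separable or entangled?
Entangled

Writing the state as a|00⟩ + b|01⟩ + c|10⟩ + d|11⟩, it is a product state iff ad − bc = 0.
Here (a, b, c, d) = (0.6124, (0.0763 - 0.3452i), 0.6124i, (0.0763 - 0.3452i)): ad − bc = (0.6124)(0.0763 - 0.3452i) − (0.0763 - 0.3452i)(0.6124i) = (-0.1647 - 0.2581i) ≠ 0, so the state is entangled.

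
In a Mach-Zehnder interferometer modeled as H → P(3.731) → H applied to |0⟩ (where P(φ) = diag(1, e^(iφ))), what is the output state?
(0.08436 - 0.2779i)|0⟩ + (0.9156 + 0.2779i)|1⟩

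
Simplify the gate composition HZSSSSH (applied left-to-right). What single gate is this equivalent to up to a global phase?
X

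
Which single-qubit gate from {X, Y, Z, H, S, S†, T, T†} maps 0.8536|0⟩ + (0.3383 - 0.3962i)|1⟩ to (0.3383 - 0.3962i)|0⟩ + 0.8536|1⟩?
X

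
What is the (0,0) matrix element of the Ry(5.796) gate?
-0.9705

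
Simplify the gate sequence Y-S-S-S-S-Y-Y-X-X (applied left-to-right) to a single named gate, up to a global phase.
Y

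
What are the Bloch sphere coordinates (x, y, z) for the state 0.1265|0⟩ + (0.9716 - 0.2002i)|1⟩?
(0.2458, -0.05065, -0.9681)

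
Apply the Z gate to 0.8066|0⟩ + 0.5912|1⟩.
0.8066|0⟩ - 0.5912|1⟩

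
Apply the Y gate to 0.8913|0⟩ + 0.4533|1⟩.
-0.4533i|0⟩ + 0.8913i|1⟩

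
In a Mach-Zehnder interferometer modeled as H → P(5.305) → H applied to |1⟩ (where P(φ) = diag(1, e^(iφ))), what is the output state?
(0.2207 + 0.4147i)|0⟩ + (0.7793 - 0.4147i)|1⟩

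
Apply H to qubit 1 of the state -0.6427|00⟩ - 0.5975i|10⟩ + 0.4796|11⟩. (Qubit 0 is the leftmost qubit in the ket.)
-0.4545|00⟩ - 0.4545|01⟩ + (0.3391 - 0.4225i)|10⟩ + (-0.3391 - 0.4225i)|11⟩

H on qubit 1 mixes each pair of kets that differ only in qubit 1: amplitudes (a, b) of (|…0…⟩, |…1…⟩) become ((a + b)/√2, (a − b)/√2). Kets absent from the input have amplitude 0.
(|00⟩, |01⟩): (a, b) = (-0.6427, 0) → (-0.4545, -0.4545)
(|10⟩, |11⟩): (a, b) = (-0.5975i, 0.4796) → ((0.3391 - 0.4225i), (-0.3391 - 0.4225i))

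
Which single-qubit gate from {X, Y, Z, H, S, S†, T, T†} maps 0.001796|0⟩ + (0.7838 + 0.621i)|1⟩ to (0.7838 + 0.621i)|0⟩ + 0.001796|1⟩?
X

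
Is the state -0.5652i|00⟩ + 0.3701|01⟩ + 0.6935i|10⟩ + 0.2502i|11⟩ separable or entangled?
Entangled

Writing the state as a|00⟩ + b|01⟩ + c|10⟩ + d|11⟩, it is a product state iff ad − bc = 0.
Here (a, b, c, d) = (-0.5652i, 0.3701, 0.6935i, 0.2502i): ad − bc = (-0.5652i)(0.2502i) − (0.3701)(0.6935i) = (0.1414 - 0.2567i) ≠ 0, so the state is entangled.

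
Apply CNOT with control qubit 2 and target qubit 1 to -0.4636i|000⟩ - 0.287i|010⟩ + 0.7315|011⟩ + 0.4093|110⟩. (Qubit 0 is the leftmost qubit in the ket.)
-0.4636i|000⟩ + 0.7315|001⟩ - 0.287i|010⟩ + 0.4093|110⟩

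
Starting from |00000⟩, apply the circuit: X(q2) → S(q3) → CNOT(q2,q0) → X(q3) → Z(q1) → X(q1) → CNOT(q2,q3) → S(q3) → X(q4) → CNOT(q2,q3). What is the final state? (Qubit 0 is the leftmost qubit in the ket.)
|11111⟩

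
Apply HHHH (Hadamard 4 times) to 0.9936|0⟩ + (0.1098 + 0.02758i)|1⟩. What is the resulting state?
0.9936|0⟩ + (0.1098 + 0.02758i)|1⟩

H² = I, so an even number of Hadamards cancels: H^4 = I and the state is unchanged.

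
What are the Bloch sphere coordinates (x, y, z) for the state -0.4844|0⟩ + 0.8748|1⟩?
(-0.8475, 0, -0.5306)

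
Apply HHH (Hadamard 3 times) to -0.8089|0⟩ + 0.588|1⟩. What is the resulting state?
-0.1562|0⟩ - 0.9878|1⟩

H² = I, so H^3 = H: a single Hadamard. With (a, b) = (-0.8089, 0.588), H gives ((a + b)/√2, (a − b)/√2) = (-0.1562, -0.9878).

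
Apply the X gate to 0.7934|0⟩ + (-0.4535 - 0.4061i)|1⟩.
(-0.4535 - 0.4061i)|0⟩ + 0.7934|1⟩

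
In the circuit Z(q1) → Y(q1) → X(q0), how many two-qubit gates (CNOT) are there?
0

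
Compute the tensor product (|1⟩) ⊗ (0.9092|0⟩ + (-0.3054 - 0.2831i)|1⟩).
0.9092|10⟩ + (-0.3054 - 0.2831i)|11⟩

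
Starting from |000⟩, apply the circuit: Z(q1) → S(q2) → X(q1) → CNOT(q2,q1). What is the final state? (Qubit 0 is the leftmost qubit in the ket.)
|010⟩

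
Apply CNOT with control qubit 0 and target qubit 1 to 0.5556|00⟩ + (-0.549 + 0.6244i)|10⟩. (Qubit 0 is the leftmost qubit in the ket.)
0.5556|00⟩ + (-0.549 + 0.6244i)|11⟩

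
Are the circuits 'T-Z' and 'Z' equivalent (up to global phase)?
No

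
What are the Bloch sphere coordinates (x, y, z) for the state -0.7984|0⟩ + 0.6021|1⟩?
(-0.9614, 0, 0.2749)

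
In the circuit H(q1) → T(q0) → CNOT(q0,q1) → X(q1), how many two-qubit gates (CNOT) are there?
1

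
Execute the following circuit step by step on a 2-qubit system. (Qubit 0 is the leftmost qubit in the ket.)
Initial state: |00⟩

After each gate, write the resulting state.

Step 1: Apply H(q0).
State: 1/√2|00⟩ + 1/√2|10⟩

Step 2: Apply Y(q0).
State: -(1/√2)i|00⟩ + (1/√2)i|10⟩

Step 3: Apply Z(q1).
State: -(1/√2)i|00⟩ + (1/√2)i|10⟩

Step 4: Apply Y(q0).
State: 1/√2|00⟩ + 1/√2|10⟩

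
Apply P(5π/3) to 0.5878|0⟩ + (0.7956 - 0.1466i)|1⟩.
0.5878|0⟩ + (0.2708 - 0.7623i)|1⟩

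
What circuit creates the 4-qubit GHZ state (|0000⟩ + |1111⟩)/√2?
H(q0) → CNOT(q0,q1) → CNOT(q0,q2) → CNOT(q0,q3)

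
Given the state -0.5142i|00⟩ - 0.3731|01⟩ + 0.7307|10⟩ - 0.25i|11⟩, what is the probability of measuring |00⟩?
0.2644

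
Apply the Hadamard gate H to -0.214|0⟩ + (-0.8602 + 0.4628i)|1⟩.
(-0.7596 + 0.3272i)|0⟩ + (0.4569 - 0.3272i)|1⟩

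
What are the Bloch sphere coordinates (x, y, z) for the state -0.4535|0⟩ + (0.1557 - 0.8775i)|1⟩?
(-0.1412, 0.7959, -0.5886)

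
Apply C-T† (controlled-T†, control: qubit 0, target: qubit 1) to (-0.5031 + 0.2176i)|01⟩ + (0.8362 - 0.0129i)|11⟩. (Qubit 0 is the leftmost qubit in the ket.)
(-0.5031 + 0.2176i)|01⟩ + (0.5822 - 0.6004i)|11⟩

C-T† leaves the control-|0⟩ kets |00⟩, |01⟩ unchanged and applies T† to qubit 1 on the control-|1⟩ pair (|10⟩, |11⟩).
T† = [[1, 0], [0, (1/√2 - (1/√2)i)]].
With a = amp(|10⟩) = 0 and b = amp(|11⟩) = (0.8362 - 0.0129i):
new amp(|10⟩) = (1)·a = 0
new amp(|11⟩) = (1/√2 - (1/√2)i)·b = (0.5822 - 0.6004i)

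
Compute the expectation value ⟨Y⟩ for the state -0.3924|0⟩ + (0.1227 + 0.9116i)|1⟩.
-0.7154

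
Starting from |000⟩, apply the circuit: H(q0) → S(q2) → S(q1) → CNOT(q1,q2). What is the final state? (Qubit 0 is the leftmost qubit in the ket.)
1/√2|000⟩ + 1/√2|100⟩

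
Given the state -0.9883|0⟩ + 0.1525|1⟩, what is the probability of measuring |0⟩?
0.9767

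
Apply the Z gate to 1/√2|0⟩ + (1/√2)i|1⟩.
1/√2|0⟩ - (1/√2)i|1⟩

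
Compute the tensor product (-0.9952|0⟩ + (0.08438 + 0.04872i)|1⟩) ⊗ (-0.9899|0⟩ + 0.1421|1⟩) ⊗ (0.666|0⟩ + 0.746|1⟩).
0.6561|000⟩ + 0.7349|001⟩ - 0.09418|010⟩ - 0.1055|011⟩ + (-0.05563 - 0.03212i)|100⟩ + (-0.06231 - 0.03598i)|101⟩ + (0.007986 + 0.004611i)|110⟩ + (0.008945 + 0.005165i)|111⟩

amp(|b₁b₂…⟩) = product of the factor amplitudes for bits b₁, b₂, …; only kets whose every factor amplitude is nonzero survive.
|000⟩: (-0.9952)(-0.9899)(0.666) = 0.6561
|001⟩: (-0.9952)(-0.9899)(0.746) = 0.7349
|010⟩: (-0.9952)(0.1421)(0.666) = -0.09418
|011⟩: (-0.9952)(0.1421)(0.746) = -0.1055
|100⟩: (0.08438 + 0.04872i)(-0.9899)(0.666) = (-0.05563 - 0.03212i)
|101⟩: (0.08438 + 0.04872i)(-0.9899)(0.746) = (-0.06231 - 0.03598i)
|110⟩: (0.08438 + 0.04872i)(0.1421)(0.666) = (0.007986 + 0.004611i)
|111⟩: (0.08438 + 0.04872i)(0.1421)(0.746) = (0.008945 + 0.005165i)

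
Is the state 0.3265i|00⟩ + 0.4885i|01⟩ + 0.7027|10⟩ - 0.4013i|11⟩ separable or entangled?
Entangled

Writing the state as a|00⟩ + b|01⟩ + c|10⟩ + d|11⟩, it is a product state iff ad − bc = 0.
Here (a, b, c, d) = (0.3265i, 0.4885i, 0.7027, -0.4013i): ad − bc = (0.3265i)(-0.4013i) − (0.4885i)(0.7027) = (0.131 - 0.3433i) ≠ 0, so the state is entangled.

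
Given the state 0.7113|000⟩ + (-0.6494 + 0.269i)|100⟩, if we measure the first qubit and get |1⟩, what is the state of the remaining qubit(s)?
(-0.9239 + 0.3827i)|00⟩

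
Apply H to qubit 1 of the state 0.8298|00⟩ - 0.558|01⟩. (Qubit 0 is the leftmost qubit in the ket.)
0.1922|00⟩ + 0.9813|01⟩

H on qubit 1 mixes each pair of kets that differ only in qubit 1: amplitudes (a, b) of (|…0…⟩, |…1…⟩) become ((a + b)/√2, (a − b)/√2). Kets absent from the input have amplitude 0.
(|00⟩, |01⟩): (a, b) = (0.8298, -0.558) → (0.1922, 0.9813)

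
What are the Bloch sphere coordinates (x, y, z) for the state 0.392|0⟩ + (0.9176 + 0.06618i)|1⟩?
(0.7194, 0.05189, -0.6927)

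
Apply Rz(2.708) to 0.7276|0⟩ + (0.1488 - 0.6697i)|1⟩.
(0.1565 - 0.7106i)|0⟩ + (0.686 + 0.001263i)|1⟩

Rz(2.708) = [[e^(−iθ/2), 0], [0, e^(iθ/2)]] with e^(±iθ/2) = cos(θ/2) ± i·sin(θ/2); θ = 2.708, cos(θ/2) ≈ 0.215102, sin(θ/2) ≈ 0.976592.
With a = amp(|0⟩) = 0.7276 and b = amp(|1⟩) = (0.1488 - 0.6697i):
new amp(|0⟩) = (0.215102 - 0.976592i)·a = (0.1565 - 0.7106i)
new amp(|1⟩) = (0.215102 + 0.976592i)·b = (0.686 + 0.001263i)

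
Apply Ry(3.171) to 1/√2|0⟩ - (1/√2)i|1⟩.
(-0.0104 + 0.707i)|0⟩ + (0.707 + 0.0104i)|1⟩

Ry(3.171) = [[cos(θ/2), −sin(θ/2)], [sin(θ/2), cos(θ/2)]]; θ = 3.171, cos(θ/2) ≈ -0.0147031, sin(θ/2) ≈ 0.999892.
With a = amp(|0⟩) = 1/√2 and b = amp(|1⟩) = -(1/√2)i:
new amp(|0⟩) = (-0.0147031)·a + (-0.999892)·b = (-0.0104 + 0.707i)
new amp(|1⟩) = (0.999892)·a + (-0.0147031)·b = (0.707 + 0.0104i)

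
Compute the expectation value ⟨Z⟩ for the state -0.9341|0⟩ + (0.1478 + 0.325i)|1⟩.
0.7451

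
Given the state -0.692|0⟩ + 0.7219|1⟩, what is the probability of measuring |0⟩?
0.4789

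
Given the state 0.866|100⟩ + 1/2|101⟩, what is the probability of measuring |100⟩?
0.75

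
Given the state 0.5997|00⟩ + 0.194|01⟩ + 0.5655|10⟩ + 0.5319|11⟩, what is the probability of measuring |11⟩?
0.2829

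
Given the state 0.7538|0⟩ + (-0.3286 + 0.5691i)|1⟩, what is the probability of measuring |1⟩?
0.4319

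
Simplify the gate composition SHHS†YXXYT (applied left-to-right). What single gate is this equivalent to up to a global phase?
T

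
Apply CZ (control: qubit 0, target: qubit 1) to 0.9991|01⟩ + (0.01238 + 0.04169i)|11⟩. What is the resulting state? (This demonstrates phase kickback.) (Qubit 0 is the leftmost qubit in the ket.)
0.9991|01⟩ + (-0.01238 - 0.04169i)|11⟩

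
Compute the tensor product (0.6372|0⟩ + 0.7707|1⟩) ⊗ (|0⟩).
0.6372|00⟩ + 0.7707|10⟩

amp(|b₁b₂…⟩) = product of the factor amplitudes for bits b₁, b₂, …; only kets whose every factor amplitude is nonzero survive.
|00⟩: (0.6372)(1) = 0.6372
|10⟩: (0.7707)(1) = 0.7707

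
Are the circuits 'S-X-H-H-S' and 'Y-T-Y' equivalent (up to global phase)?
No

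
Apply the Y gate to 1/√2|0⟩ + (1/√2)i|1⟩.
1/√2|0⟩ + (1/√2)i|1⟩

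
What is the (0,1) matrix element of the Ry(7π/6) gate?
-0.9659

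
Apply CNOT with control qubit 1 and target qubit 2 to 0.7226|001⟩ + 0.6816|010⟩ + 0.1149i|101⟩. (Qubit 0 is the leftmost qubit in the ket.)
0.7226|001⟩ + 0.6816|011⟩ + 0.1149i|101⟩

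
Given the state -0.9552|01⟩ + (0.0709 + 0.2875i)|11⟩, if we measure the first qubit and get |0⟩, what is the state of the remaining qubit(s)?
-|1⟩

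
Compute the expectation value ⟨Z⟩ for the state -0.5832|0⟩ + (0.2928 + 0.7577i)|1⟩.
-0.3197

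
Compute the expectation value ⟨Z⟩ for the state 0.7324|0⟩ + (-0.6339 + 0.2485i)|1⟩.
0.07283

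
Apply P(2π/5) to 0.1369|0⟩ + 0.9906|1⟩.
0.1369|0⟩ + (0.3061 + 0.9421i)|1⟩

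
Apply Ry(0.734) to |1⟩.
-0.3588|0⟩ + 0.9334|1⟩

Ry(0.734) = [[cos(θ/2), −sin(θ/2)], [sin(θ/2), cos(θ/2)]]; θ = 0.734, cos(θ/2) ≈ 0.933408, sin(θ/2) ≈ 0.358817.
With a = amp(|0⟩) = 0 and b = amp(|1⟩) = 1:
new amp(|0⟩) = (0.933408)·a + (-0.358817)·b = -0.3588
new amp(|1⟩) = (0.358817)·a + (0.933408)·b = 0.9334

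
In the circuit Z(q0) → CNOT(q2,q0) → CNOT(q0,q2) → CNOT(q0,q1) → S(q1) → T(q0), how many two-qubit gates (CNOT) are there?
3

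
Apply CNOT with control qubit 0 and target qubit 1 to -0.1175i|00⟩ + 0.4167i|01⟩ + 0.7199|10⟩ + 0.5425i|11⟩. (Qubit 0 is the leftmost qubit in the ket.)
-0.1175i|00⟩ + 0.4167i|01⟩ + 0.5425i|10⟩ + 0.7199|11⟩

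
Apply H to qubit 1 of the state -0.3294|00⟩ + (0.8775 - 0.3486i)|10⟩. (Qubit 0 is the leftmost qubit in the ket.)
-0.2329|00⟩ - 0.2329|01⟩ + (0.6205 - 0.2465i)|10⟩ + (0.6205 - 0.2465i)|11⟩

H on qubit 1 mixes each pair of kets that differ only in qubit 1: amplitudes (a, b) of (|…0…⟩, |…1…⟩) become ((a + b)/√2, (a − b)/√2). Kets absent from the input have amplitude 0.
(|00⟩, |01⟩): (a, b) = (-0.3294, 0) → (-0.2329, -0.2329)
(|10⟩, |11⟩): (a, b) = ((0.8775 - 0.3486i), 0) → ((0.6205 - 0.2465i), (0.6205 - 0.2465i))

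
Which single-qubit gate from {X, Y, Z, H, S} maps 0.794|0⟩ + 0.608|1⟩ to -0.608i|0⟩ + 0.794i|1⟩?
Y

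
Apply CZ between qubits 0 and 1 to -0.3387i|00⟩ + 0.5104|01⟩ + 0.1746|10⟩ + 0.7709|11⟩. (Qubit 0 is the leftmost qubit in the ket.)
-0.3387i|00⟩ + 0.5104|01⟩ + 0.1746|10⟩ - 0.7709|11⟩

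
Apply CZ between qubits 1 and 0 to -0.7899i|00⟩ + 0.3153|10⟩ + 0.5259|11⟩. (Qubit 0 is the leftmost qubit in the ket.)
-0.7899i|00⟩ + 0.3153|10⟩ - 0.5259|11⟩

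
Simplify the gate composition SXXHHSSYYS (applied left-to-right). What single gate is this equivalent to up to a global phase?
I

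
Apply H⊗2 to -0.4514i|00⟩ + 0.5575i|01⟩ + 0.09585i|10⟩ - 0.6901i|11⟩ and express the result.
-0.2441i|00⟩ - 0.1115i|01⟩ + 0.3502i|10⟩ - 0.8974i|11⟩

H⊗2 gives amp(|y⟩) = (1/2) Σ_x (−1)^(x·y) amp(|x⟩), where x·y is the number of positions in which both x and y have a 1.
|00⟩: (-0.4514i + 0.5575i + 0.09585i - 0.6901i)/2 = -0.2441i
|01⟩: (-0.4514i - 0.5575i + 0.09585i + 0.6901i)/2 = -0.1115i
|10⟩: (-0.4514i + 0.5575i - 0.09585i + 0.6901i)/2 = 0.3502i
|11⟩: (-0.4514i - 0.5575i - 0.09585i - 0.6901i)/2 = -0.8974i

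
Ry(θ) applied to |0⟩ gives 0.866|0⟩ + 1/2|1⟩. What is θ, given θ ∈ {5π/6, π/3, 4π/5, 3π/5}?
π/3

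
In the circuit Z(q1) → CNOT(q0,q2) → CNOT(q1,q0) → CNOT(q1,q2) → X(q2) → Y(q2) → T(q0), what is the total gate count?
7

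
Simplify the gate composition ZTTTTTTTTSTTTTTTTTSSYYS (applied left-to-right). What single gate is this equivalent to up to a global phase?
Z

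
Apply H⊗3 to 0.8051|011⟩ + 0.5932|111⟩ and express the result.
0.4944|000⟩ - 0.4944|001⟩ - 0.4944|010⟩ + 0.4944|011⟩ + 0.07492|100⟩ - 0.07492|101⟩ - 0.07492|110⟩ + 0.07492|111⟩

H⊗3 gives amp(|y⟩) = (1/2√2) Σ_x (−1)^(x·y) amp(|x⟩), where x·y is the number of positions in which both x and y have a 1.
|000⟩: (0.8051 + 0.5932)/(2√2) = 0.4944
|001⟩: (-0.8051 - 0.5932)/(2√2) = -0.4944
|010⟩: (-0.8051 - 0.5932)/(2√2) = -0.4944
|011⟩: (0.8051 + 0.5932)/(2√2) = 0.4944
|100⟩: (0.8051 - 0.5932)/(2√2) = 0.07492
|101⟩: (-0.8051 + 0.5932)/(2√2) = -0.07492
|110⟩: (-0.8051 + 0.5932)/(2√2) = -0.07492
|111⟩: (0.8051 - 0.5932)/(2√2) = 0.07492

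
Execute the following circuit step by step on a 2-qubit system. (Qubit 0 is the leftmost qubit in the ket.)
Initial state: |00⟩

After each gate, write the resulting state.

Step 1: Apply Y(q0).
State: i|10⟩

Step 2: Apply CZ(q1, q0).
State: i|10⟩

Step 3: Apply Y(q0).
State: |00⟩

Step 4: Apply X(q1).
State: |01⟩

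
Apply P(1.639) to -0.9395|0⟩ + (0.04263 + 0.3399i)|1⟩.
-0.9395|0⟩ + (-0.342 + 0.01937i)|1⟩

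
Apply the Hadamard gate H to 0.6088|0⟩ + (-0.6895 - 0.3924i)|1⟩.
(-0.05706 - 0.2775i)|0⟩ + (0.918 + 0.2775i)|1⟩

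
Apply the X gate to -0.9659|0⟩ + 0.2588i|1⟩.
0.2588i|0⟩ - 0.9659|1⟩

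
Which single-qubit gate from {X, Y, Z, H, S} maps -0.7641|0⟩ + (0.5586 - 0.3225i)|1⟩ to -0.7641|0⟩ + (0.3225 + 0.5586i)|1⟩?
S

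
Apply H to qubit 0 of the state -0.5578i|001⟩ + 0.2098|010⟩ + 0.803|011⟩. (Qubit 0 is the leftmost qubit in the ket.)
-0.3944i|001⟩ + 0.1484|010⟩ + 0.5678|011⟩ - 0.3944i|101⟩ + 0.1484|110⟩ + 0.5678|111⟩

H on qubit 0 mixes each pair of kets that differ only in qubit 0: amplitudes (a, b) of (|…0…⟩, |…1…⟩) become ((a + b)/√2, (a − b)/√2). Kets absent from the input have amplitude 0.
(|001⟩, |101⟩): (a, b) = (-0.5578i, 0) → (-0.3944i, -0.3944i)
(|010⟩, |110⟩): (a, b) = (0.2098, 0) → (0.1484, 0.1484)
(|011⟩, |111⟩): (a, b) = (0.803, 0) → (0.5678, 0.5678)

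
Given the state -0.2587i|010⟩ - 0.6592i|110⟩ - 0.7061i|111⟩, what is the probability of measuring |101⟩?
0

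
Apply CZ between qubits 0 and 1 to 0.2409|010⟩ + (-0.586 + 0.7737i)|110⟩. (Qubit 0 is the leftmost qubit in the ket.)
0.2409|010⟩ + (0.586 - 0.7737i)|110⟩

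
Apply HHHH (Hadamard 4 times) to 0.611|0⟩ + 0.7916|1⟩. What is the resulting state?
0.611|0⟩ + 0.7916|1⟩

H² = I, so an even number of Hadamards cancels: H^4 = I and the state is unchanged.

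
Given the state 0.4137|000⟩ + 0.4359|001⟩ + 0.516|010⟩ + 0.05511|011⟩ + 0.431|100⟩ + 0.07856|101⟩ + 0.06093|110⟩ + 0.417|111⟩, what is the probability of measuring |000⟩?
0.1711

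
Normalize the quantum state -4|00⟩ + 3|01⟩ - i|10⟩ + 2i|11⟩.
-0.7303|00⟩ + 0.5477|01⟩ - 0.1826i|10⟩ + 0.3651i|11⟩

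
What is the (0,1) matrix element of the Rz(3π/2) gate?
0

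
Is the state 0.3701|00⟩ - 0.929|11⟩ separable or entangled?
Entangled

Writing the state as a|00⟩ + b|01⟩ + c|10⟩ + d|11⟩, it is a product state iff ad − bc = 0.
Here (a, b, c, d) = (0.3701, 0, 0, -0.929): ad − bc = (0.3701)(-0.929) − (0)(0) = -0.3438 ≠ 0, so the state is entangled.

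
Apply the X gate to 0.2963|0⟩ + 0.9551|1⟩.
0.9551|0⟩ + 0.2963|1⟩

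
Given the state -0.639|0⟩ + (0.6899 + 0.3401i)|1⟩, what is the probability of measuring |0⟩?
0.4083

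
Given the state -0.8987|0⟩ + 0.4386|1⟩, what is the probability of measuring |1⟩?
0.1924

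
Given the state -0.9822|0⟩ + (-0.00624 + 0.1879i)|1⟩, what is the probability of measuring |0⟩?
0.9647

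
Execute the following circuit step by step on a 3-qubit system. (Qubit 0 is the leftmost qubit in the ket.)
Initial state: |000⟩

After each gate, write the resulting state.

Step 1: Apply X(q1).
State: |010⟩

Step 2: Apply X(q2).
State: |011⟩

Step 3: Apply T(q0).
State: |011⟩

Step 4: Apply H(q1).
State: 1/√2|001⟩ - 1/√2|011⟩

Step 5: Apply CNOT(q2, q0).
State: 1/√2|101⟩ - 1/√2|111⟩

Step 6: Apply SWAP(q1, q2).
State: 1/√2|110⟩ - 1/√2|111⟩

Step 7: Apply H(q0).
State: 1/2|010⟩ - 1/2|011⟩ - 1/2|110⟩ + 1/2|111⟩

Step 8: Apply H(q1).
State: 1/√8|000⟩ - 1/√8|001⟩ - 1/√8|010⟩ + 1/√8|011⟩ - 1/√8|100⟩ + 1/√8|101⟩ + 1/√8|110⟩ - 1/√8|111⟩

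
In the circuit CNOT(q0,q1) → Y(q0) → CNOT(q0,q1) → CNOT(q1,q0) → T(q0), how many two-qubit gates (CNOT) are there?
3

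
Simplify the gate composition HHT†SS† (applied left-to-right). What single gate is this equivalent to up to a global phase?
T†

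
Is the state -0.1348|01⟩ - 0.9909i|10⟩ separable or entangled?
Entangled

Writing the state as a|00⟩ + b|01⟩ + c|10⟩ + d|11⟩, it is a product state iff ad − bc = 0.
Here (a, b, c, d) = (0, -0.1348, -0.9909i, 0): ad − bc = (0)(0) − (-0.1348)(-0.9909i) = -0.1336i ≠ 0, so the state is entangled.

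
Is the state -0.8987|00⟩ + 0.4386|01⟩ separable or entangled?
Separable

Writing the state as a|00⟩ + b|01⟩ + c|10⟩ + d|11⟩, it is a product state iff ad − bc = 0.
Here (a, b, c, d) = (-0.8987, 0.4386, 0, 0): ad − bc = (-0.8987)(0) − (0.4386)(0) = 0, so the state is separable.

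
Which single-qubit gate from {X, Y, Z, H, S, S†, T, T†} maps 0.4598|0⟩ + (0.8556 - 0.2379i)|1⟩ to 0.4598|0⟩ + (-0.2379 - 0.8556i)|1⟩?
S†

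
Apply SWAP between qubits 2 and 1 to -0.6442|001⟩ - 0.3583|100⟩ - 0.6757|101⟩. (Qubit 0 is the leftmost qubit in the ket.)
-0.6442|010⟩ - 0.3583|100⟩ - 0.6757|110⟩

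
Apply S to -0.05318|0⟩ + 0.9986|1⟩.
-0.05318|0⟩ + 0.9986i|1⟩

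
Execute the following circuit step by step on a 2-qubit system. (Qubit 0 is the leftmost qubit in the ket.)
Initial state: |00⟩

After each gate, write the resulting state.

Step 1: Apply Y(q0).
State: i|10⟩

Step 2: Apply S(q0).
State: -|10⟩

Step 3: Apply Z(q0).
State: |10⟩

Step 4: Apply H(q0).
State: 1/√2|00⟩ - 1/√2|10⟩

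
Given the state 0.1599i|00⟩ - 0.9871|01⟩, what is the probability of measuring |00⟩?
0.02557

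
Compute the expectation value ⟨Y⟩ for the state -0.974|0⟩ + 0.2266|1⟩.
0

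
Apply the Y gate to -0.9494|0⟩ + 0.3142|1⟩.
-0.3142i|0⟩ - 0.9494i|1⟩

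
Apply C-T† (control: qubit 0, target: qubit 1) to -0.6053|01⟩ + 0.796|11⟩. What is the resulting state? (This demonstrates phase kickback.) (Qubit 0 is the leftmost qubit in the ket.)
-0.6053|01⟩ + (0.5629 - 0.5629i)|11⟩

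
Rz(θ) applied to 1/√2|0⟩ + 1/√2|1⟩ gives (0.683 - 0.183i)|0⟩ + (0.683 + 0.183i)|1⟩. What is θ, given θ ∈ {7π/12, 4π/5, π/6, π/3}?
π/6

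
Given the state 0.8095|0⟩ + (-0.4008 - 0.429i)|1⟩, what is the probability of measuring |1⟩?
0.3447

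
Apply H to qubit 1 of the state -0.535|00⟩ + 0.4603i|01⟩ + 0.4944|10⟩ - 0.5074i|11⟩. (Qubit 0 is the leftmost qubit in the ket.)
(-0.3783 + 0.3255i)|00⟩ + (-0.3783 - 0.3255i)|01⟩ + (0.3496 - 0.3588i)|10⟩ + (0.3496 + 0.3588i)|11⟩

H on qubit 1 mixes each pair of kets that differ only in qubit 1: amplitudes (a, b) of (|…0…⟩, |…1…⟩) become ((a + b)/√2, (a − b)/√2). Kets absent from the input have amplitude 0.
(|00⟩, |01⟩): (a, b) = (-0.535, 0.4603i) → ((-0.3783 + 0.3255i), (-0.3783 - 0.3255i))
(|10⟩, |11⟩): (a, b) = (0.4944, -0.5074i) → ((0.3496 - 0.3588i), (0.3496 + 0.3588i))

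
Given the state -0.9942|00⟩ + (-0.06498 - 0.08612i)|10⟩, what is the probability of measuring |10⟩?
0.01164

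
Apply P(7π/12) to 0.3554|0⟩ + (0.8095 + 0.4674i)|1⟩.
0.3554|0⟩ + (-0.661 + 0.6609i)|1⟩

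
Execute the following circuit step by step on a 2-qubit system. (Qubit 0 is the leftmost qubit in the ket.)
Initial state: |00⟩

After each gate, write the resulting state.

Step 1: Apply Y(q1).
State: i|01⟩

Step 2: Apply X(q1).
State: i|00⟩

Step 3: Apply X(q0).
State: i|10⟩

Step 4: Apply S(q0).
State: -|10⟩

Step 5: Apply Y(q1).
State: -i|11⟩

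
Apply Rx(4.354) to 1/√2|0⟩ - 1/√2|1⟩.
(-0.4029 + 0.5811i)|0⟩ + (0.4029 - 0.5811i)|1⟩

Rx(4.354) = [[cos(θ/2), −i·sin(θ/2)], [−i·sin(θ/2), cos(θ/2)]]; θ = 4.354, cos(θ/2) ≈ -0.569752, sin(θ/2) ≈ 0.821817.
With a = amp(|0⟩) = 1/√2 and b = amp(|1⟩) = -1/√2:
new amp(|0⟩) = (-0.569752)·a + (-0.821817i)·b = (-0.4029 + 0.5811i)
new amp(|1⟩) = (-0.821817i)·a + (-0.569752)·b = (0.4029 - 0.5811i)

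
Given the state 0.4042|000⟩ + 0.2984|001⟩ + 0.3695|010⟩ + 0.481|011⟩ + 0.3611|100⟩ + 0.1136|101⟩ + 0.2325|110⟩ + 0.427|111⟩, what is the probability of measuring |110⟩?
0.05406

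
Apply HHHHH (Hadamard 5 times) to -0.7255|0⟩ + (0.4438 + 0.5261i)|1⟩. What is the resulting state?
(-0.1992 + 0.372i)|0⟩ + (-0.8268 - 0.372i)|1⟩

H² = I, so H^5 = H: a single Hadamard. With (a, b) = (-0.7255, (0.4438 + 0.5261i)), H gives ((a + b)/√2, (a − b)/√2) = ((-0.1992 + 0.372i), (-0.8268 - 0.372i)).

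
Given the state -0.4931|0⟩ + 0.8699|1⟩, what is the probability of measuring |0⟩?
0.2431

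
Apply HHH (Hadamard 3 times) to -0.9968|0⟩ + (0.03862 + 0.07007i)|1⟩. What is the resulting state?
(-0.6775 + 0.04955i)|0⟩ + (-0.7322 - 0.04955i)|1⟩

H² = I, so H^3 = H: a single Hadamard. With (a, b) = (-0.9968, (0.03862 + 0.07007i)), H gives ((a + b)/√2, (a − b)/√2) = ((-0.6775 + 0.04955i), (-0.7322 - 0.04955i)).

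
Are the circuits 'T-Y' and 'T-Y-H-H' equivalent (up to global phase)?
Yes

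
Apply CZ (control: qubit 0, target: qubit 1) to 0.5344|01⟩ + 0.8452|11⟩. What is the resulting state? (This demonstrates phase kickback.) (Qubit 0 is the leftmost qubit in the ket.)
0.5344|01⟩ - 0.8452|11⟩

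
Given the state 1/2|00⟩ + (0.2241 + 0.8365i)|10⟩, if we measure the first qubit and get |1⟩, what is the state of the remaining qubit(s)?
(0.2588 + 0.9659i)|0⟩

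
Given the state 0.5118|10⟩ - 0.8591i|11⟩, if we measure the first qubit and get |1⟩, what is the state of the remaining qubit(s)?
0.5118|0⟩ - 0.8591i|1⟩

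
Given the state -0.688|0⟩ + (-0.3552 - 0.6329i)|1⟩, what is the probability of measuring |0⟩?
0.4733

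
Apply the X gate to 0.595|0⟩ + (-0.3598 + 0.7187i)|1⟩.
(-0.3598 + 0.7187i)|0⟩ + 0.595|1⟩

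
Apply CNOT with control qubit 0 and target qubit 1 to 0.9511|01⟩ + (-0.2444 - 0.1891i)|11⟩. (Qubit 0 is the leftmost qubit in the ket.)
0.9511|01⟩ + (-0.2444 - 0.1891i)|10⟩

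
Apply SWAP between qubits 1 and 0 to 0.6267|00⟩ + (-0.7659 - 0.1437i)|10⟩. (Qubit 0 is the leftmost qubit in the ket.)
0.6267|00⟩ + (-0.7659 - 0.1437i)|01⟩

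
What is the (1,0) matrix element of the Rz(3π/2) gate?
0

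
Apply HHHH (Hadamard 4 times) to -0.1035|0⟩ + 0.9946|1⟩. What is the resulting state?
-0.1035|0⟩ + 0.9946|1⟩

H² = I, so an even number of Hadamards cancels: H^4 = I and the state is unchanged.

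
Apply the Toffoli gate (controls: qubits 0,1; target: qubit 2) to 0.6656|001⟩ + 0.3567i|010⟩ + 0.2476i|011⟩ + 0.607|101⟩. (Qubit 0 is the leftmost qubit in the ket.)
0.6656|001⟩ + 0.3567i|010⟩ + 0.2476i|011⟩ + 0.607|101⟩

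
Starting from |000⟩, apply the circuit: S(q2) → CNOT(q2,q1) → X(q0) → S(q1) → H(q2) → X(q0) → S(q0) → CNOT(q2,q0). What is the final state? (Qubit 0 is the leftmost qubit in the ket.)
1/√2|000⟩ + 1/√2|101⟩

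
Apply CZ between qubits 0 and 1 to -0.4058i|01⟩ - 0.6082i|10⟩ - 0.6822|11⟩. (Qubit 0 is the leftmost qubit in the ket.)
-0.4058i|01⟩ - 0.6082i|10⟩ + 0.6822|11⟩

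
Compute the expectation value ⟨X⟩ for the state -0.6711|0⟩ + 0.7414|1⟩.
-0.9951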